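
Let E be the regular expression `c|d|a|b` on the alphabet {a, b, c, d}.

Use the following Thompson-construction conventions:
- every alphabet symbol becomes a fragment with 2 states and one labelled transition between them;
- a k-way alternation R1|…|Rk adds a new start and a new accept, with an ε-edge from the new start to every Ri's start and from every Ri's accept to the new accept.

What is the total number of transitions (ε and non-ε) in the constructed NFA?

Bottom-up over the parse tree:
Each of the 4 symbol leaves contributes 1 transition (1 symbol, 0 ε).
  c|d|a|b = 12 transitions (4 symbol, 8 ε)

12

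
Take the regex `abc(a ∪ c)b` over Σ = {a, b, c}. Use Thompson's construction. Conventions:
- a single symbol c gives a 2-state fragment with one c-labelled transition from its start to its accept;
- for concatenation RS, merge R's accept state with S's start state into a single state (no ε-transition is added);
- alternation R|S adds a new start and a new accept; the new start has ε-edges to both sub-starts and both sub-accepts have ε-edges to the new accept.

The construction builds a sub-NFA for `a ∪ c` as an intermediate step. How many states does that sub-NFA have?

6

Fragment for `a ∪ c`:
Each of the 2 symbol leaves contributes a 2-state fragment.
  a ∪ c = 6 states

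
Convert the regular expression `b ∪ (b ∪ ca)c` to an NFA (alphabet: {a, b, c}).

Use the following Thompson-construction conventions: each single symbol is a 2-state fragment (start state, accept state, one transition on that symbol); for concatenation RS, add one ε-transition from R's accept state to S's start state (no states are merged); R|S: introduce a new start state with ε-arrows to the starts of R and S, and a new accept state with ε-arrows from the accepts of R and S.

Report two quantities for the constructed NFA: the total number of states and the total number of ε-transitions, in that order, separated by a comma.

Recursing over subexpressions:
Each of the 5 symbol leaves contributes 2 states and 0 ε-transitions.
  ca — 4 states, 1 ε-transition
  b ∪ ca — 8 states, 5 ε-transitions
  (b ∪ ca)c — 10 states, 6 ε-transitions
  b ∪ (b ∪ ca)c — 14 states, 10 ε-transitions

14, 10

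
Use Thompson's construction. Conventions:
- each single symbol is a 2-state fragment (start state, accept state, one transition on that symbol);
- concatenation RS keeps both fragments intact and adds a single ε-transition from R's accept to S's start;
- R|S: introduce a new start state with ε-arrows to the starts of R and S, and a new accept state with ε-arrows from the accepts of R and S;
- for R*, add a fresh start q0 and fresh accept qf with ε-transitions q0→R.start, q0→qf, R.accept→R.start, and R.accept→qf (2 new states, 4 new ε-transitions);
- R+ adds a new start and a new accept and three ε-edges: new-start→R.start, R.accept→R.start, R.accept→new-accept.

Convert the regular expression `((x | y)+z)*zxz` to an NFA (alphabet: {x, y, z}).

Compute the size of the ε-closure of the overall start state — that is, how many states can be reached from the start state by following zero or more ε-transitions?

Work bottom-up. For each fragment F, track |ε-closure(F.start)| and whether F's accept lies in that closure (i.e. whether F accepts ε). A single-symbol fragment has closure size 1 and does not accept ε.
  x | y — |closure| = 1 + 1 + 1 = 3 (the new accept is not ε-reachable since no branch accepts ε)
  (x | y)+ — |closure| = 1 + 3 = 4 (the body doesn't accept ε, so the new accept is not reached)
  (x | y)+z — |closure| equals the left operand's closure size = 4 (its accept is not ε-reachable, so the closure stops there)
  ((x | y)+z)* — the star's fresh start ε-reaches both the body's start and the fresh accept: |closure| = 2 + 4 = 6
  ((x | y)+z)*zxz — |closure| = 6 + 1 = 7 (closure spills across the concat boundary because the left factor accepts ε)

7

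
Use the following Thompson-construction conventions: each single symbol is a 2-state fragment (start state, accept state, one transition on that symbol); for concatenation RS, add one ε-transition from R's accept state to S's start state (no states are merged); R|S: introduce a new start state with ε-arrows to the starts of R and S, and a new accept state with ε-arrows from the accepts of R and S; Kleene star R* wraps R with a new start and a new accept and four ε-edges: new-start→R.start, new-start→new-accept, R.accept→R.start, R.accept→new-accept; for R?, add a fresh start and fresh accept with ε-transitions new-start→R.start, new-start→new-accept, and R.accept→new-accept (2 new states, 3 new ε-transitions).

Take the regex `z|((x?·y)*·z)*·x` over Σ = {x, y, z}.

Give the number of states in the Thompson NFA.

Per subexpression:
Each of the 5 symbol leaves contributes a 2-state fragment.
  x? : 4 states
  x?·y : 6 states
  (x?·y)* : 8 states
  (x?·y)*·z : 10 states
  ((x?·y)*·z)* : 12 states
  ((x?·y)*·z)*·x : 14 states
  z|((x?·y)*·z)*·x : 18 states

18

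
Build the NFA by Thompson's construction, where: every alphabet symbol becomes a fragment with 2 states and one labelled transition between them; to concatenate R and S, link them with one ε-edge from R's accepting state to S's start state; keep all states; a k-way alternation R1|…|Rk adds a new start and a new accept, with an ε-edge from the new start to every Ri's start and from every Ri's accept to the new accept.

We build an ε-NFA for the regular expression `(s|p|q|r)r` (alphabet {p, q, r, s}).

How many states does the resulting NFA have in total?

12

Bottom-up over the parse tree:
Each of the 5 symbol leaves contributes a 2-state fragment.
  s|p|q|r → 10 states
  (s|p|q|r)r → 12 states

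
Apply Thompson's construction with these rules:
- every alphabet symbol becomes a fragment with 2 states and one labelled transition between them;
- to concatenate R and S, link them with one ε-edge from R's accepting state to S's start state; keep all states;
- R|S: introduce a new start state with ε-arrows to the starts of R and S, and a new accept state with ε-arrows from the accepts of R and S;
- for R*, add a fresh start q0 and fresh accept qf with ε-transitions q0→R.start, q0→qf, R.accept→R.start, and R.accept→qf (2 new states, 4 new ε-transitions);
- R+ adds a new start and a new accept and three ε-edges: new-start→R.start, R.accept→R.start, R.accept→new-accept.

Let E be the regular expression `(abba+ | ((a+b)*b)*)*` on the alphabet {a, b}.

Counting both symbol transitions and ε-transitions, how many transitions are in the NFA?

By structural recursion:
Each of the 7 symbol leaves contributes 1 transition (1 symbol, 0 ε).
  a+ : 4 transitions (1 symbol, 3 ε)
  abba+ : 10 transitions (4 symbol, 6 ε)
  a+ : 4 transitions (1 symbol, 3 ε)
  a+b : 6 transitions (2 symbol, 4 ε)
  (a+b)* : 10 transitions (2 symbol, 8 ε)
  (a+b)*b : 12 transitions (3 symbol, 9 ε)
  ((a+b)*b)* : 16 transitions (3 symbol, 13 ε)
  abba+ | ((a+b)*b)* : 30 transitions (7 symbol, 23 ε)
  (abba+ | ((a+b)*b)*)* : 34 transitions (7 symbol, 27 ε)

34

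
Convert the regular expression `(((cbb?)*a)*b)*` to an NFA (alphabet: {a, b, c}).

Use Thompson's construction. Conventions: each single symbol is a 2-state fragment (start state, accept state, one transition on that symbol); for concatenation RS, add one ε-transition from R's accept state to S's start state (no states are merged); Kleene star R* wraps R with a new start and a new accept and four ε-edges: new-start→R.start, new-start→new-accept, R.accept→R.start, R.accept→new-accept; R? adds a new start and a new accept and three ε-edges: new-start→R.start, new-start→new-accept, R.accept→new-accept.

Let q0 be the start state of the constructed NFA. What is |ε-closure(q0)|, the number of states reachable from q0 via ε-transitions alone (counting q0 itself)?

Let C(F) = |ε-closure(F.start)| within fragment F, and note whether F accepts ε. Symbol fragments have C = 1 and do not accept ε. Then:
  b? → new start has ε-edges to the inner start and to the new accept, so |ε-closure| = 2 + 1 = 3
  cbb? → |ε-closure| equals the left operand's closure size = 1 (its accept is not ε-reachable, so the closure stops there)
  (cbb?)* → the star's fresh start ε-reaches both the body's start and the fresh accept: |ε-closure| = 2 + 1 = 3
  (cbb?)*a → |ε-closure| = 3 + 1 = 4 (closure spills across the concat boundary because the left factor accepts ε)
  ((cbb?)*a)* → the star's fresh start ε-reaches both the body's start and the fresh accept: |ε-closure| = 2 + 4 = 6
  ((cbb?)*a)*b → the left operand accepts ε, so the closure extends into the next operand (via the concat ε-link); |ε-closure| = 6 + 1 = 7
  (((cbb?)*a)*b)* → the star's fresh start ε-reaches both the body's start and the fresh accept: |ε-closure| = 2 + 7 = 9

9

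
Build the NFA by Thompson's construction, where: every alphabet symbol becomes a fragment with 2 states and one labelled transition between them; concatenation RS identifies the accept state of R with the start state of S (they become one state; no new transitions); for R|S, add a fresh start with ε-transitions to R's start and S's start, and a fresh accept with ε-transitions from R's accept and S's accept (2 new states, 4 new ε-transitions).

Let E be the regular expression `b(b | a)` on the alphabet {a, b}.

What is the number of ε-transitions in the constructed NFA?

By structural recursion:
Each of the 3 symbol leaves contributes 0 ε-transitions.
  b | a — 4 ε-transitions
  b(b | a) — 4 ε-transitions

4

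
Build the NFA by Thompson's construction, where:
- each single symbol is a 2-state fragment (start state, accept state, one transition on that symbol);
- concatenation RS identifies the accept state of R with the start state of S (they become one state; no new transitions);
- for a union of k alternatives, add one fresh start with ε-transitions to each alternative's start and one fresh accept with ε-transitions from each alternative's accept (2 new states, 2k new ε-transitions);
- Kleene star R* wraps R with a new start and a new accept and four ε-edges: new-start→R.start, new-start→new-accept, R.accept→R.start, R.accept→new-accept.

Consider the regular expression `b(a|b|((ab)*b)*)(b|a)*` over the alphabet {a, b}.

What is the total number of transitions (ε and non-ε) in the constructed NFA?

By structural recursion:
Each of the 8 symbol leaves contributes 1 transition (1 symbol, 0 ε).
  ab = 2 transitions (2 symbol, 0 ε)
  (ab)* = 6 transitions (2 symbol, 4 ε)
  (ab)*b = 7 transitions (3 symbol, 4 ε)
  ((ab)*b)* = 11 transitions (3 symbol, 8 ε)
  a|b|((ab)*b)* = 19 transitions (5 symbol, 14 ε)
  b|a = 6 transitions (2 symbol, 4 ε)
  (b|a)* = 10 transitions (2 symbol, 8 ε)
  b(a|b|((ab)*b)*)(b|a)* = 30 transitions (8 symbol, 22 ε)

30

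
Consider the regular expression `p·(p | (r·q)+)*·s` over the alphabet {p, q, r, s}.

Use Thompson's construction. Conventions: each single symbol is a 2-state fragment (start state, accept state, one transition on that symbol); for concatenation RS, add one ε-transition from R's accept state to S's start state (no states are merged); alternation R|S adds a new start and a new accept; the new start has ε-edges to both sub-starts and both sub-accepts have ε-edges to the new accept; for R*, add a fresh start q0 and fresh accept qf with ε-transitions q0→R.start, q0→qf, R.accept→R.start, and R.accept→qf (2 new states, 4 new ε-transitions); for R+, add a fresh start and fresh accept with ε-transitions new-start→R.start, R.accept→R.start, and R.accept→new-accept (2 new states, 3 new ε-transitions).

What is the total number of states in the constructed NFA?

16

Per subexpression:
Each of the 5 symbol leaves contributes a 2-state fragment.
  r·q : 4 states
  (r·q)+ : 6 states
  p | (r·q)+ : 10 states
  (p | (r·q)+)* : 12 states
  p·(p | (r·q)+)*·s : 16 states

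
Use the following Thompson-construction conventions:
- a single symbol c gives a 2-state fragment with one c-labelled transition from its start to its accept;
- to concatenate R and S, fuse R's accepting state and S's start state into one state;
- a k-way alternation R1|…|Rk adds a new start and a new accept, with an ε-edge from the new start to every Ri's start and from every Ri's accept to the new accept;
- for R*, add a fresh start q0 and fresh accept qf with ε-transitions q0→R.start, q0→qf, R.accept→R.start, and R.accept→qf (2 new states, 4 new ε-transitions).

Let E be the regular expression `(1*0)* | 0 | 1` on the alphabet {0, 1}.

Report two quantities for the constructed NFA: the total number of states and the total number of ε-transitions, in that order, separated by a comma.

Per subexpression:
Each of the 4 symbol leaves contributes 2 states and 0 ε-transitions.
  1* = 4 states, 4 ε-transitions
  1*0 = 5 states, 4 ε-transitions
  (1*0)* = 7 states, 8 ε-transitions
  (1*0)* | 0 | 1 = 13 states, 14 ε-transitions

13, 14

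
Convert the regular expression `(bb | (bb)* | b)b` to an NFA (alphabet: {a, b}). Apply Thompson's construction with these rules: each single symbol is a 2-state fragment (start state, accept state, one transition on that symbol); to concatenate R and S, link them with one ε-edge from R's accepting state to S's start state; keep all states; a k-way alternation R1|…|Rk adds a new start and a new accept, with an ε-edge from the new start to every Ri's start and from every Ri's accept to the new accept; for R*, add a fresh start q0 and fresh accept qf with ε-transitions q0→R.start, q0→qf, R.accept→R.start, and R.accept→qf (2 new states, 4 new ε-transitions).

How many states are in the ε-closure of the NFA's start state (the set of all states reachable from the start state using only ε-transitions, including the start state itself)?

Work bottom-up. For each fragment F, track |ε-closure(F.start)| and whether F's accept lies in that closure (i.e. whether F accepts ε). A single-symbol fragment has closure size 1 and does not accept ε.
  bb → same as the first factor's closure: |ε-closure| = 1
  bb → |ε-closure| equals the left operand's closure size = 1 (its accept is not ε-reachable, so the closure stops there)
  (bb)* → new start has ε-edges to the inner start and to the new accept, so |ε-closure| = 2 + 1 = 3
  bb | (bb)* | b → new start ε-reaches every alternative's start; at least one alternative accepts ε, so the union's new accept is reached too: |ε-closure| = 1 + 1 + 3 + 1 + 1 = 7
  (bb | (bb)* | b)b → the left operand accepts ε, so the closure extends into the next operand (via the concat ε-link); |ε-closure| = 7 + 1 = 8

8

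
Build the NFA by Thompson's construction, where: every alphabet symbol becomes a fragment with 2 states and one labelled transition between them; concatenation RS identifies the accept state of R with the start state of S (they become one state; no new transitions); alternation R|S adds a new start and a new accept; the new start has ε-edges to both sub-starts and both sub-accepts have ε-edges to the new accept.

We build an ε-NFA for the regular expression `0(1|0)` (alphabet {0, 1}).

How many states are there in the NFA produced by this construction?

Bottom-up over the parse tree:
Each of the 3 symbol leaves contributes a 2-state fragment.
  1|0 : 6 states
  0(1|0) : 7 states

7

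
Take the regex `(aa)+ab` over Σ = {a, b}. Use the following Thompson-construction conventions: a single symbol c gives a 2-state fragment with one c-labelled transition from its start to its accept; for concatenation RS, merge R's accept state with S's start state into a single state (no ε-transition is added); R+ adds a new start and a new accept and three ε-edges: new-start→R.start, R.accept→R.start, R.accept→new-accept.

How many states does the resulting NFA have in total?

Building bottom-up:
Each of the 4 symbol leaves contributes a 2-state fragment.
  aa — 3 states
  (aa)+ — 5 states
  (aa)+ab — 7 states

7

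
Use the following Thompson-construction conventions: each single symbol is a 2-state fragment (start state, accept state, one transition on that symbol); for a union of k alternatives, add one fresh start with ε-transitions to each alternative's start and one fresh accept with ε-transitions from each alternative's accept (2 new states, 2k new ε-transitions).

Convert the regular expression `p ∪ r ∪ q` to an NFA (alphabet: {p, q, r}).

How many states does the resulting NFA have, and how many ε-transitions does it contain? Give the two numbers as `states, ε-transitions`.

8, 6

Per subexpression:
Each of the 3 symbol leaves contributes 2 states and 0 ε-transitions.
  p ∪ r ∪ q : 8 states, 6 ε-transitions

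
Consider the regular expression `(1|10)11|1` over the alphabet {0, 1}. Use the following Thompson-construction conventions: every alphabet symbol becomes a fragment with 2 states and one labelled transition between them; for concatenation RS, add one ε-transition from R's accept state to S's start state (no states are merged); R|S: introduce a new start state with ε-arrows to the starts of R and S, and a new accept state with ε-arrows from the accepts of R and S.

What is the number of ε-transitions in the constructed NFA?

11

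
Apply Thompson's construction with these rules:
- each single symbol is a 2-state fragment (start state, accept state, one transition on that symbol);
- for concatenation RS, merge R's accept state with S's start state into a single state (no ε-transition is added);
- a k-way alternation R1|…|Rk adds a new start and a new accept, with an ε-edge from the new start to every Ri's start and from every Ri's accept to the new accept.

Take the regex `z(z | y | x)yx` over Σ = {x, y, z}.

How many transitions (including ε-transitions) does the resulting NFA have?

By structural recursion:
Each of the 6 symbol leaves contributes 1 transition (1 symbol, 0 ε).
  z | y | x = 9 transitions (3 symbol, 6 ε)
  z(z | y | x)yx = 12 transitions (6 symbol, 6 ε)

12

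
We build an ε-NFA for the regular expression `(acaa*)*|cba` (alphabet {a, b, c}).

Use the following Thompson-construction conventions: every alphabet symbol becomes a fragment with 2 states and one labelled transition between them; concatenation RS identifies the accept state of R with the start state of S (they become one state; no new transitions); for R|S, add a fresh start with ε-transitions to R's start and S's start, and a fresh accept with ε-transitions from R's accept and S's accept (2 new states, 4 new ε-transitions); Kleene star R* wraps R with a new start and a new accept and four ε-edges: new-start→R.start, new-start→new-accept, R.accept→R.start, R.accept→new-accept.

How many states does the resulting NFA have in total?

15

Per subexpression:
Each of the 7 symbol leaves contributes a 2-state fragment.
  a* — 4 states
  acaa* — 7 states
  (acaa*)* — 9 states
  cba — 4 states
  (acaa*)*|cba — 15 states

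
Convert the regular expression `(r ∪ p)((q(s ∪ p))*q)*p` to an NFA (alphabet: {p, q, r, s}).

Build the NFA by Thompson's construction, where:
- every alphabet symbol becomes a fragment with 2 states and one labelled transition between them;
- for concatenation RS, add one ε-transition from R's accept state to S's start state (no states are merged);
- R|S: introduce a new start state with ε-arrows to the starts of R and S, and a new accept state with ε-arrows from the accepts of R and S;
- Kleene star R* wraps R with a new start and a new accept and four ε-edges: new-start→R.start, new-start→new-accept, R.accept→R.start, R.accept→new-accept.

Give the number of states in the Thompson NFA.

22

By structural recursion:
Each of the 7 symbol leaves contributes a 2-state fragment.
  r ∪ p = 6 states
  s ∪ p = 6 states
  q(s ∪ p) = 8 states
  (q(s ∪ p))* = 10 states
  (q(s ∪ p))*q = 12 states
  ((q(s ∪ p))*q)* = 14 states
  (r ∪ p)((q(s ∪ p))*q)*p = 22 states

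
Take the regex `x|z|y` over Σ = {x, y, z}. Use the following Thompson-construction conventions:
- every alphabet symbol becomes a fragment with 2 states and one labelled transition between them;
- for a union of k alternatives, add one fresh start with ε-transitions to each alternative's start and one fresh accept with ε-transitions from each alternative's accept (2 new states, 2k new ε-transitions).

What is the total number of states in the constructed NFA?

Bottom-up over the parse tree:
Each of the 3 symbol leaves contributes a 2-state fragment.
  x|z|y — 8 states

8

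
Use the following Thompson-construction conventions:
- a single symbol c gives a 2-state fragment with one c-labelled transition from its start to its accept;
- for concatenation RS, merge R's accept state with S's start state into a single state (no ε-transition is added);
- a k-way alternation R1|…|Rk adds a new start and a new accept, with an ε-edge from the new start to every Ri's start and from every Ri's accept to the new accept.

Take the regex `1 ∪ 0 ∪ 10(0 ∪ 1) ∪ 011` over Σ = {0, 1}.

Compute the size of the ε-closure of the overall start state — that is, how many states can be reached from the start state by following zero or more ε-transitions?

Let C(F) = |ε-closure(F.start)| within fragment F, and note whether F accepts ε. Symbol fragments have C = 1 and do not accept ε. Then:
  0 ∪ 1 : C = 1 + 1 + 1 = 3 (the new accept is not ε-reachable since no branch accepts ε)
  10(0 ∪ 1) : same as the first factor's closure: C = 1
  011 : C equals the left operand's closure size = 1 (its accept is not ε-reachable, so the closure stops there)
  1 ∪ 0 ∪ 10(0 ∪ 1) ∪ 011 : new start ε-reaches every alternative's start; none of them accept ε, so the new accept is not reached: C = 1 + 1 + 1 + 1 + 1 = 5

5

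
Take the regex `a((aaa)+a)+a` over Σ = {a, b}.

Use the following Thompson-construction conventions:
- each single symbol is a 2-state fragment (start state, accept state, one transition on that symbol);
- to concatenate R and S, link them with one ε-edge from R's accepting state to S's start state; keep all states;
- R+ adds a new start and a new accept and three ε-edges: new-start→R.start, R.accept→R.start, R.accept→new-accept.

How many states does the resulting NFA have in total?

By structural recursion:
Each of the 6 symbol leaves contributes a 2-state fragment.
  aaa → 6 states
  (aaa)+ → 8 states
  (aaa)+a → 10 states
  ((aaa)+a)+ → 12 states
  a((aaa)+a)+a → 16 states

16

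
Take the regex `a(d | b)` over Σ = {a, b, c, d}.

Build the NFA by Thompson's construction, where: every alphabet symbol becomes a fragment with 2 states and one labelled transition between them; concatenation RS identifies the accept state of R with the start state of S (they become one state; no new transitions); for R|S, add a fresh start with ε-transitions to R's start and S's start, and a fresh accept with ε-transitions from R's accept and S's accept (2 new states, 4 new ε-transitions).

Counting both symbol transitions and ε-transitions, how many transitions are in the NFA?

Building bottom-up:
Each of the 3 symbol leaves contributes 1 transition (1 symbol, 0 ε).
  d | b → 6 transitions (2 symbol, 4 ε)
  a(d | b) → 7 transitions (3 symbol, 4 ε)

7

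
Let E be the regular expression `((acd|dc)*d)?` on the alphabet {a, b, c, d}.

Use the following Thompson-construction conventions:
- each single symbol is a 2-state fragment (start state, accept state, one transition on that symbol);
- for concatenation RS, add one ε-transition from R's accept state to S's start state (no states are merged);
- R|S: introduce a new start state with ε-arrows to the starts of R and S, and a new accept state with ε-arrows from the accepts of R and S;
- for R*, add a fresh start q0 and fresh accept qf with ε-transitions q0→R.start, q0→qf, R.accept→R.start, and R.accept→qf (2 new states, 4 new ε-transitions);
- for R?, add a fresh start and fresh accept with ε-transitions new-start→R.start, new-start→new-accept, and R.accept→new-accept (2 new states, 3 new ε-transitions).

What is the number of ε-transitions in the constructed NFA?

Bottom-up over the parse tree:
Each of the 6 symbol leaves contributes 0 ε-transitions.
  acd — 2 ε-transitions
  dc — 1 ε-transition
  acd|dc — 7 ε-transitions
  (acd|dc)* — 11 ε-transitions
  (acd|dc)*d — 12 ε-transitions
  ((acd|dc)*d)? — 15 ε-transitions

15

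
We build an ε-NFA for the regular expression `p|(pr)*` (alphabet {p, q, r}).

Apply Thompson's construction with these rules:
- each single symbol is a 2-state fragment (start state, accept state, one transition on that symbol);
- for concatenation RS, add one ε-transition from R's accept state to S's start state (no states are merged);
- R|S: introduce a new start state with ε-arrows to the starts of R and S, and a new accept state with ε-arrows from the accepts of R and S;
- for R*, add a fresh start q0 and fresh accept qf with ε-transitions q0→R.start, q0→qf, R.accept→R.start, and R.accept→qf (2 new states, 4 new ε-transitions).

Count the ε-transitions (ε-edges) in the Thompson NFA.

9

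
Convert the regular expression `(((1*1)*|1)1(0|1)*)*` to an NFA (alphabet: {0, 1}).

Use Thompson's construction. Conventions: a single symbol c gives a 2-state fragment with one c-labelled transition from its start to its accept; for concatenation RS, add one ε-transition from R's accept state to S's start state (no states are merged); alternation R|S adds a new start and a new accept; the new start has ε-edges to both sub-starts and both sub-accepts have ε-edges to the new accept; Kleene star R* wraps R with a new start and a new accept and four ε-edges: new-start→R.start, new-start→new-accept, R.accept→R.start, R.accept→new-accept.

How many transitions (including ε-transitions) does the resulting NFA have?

33

Per subexpression:
Each of the 6 symbol leaves contributes 1 transition (1 symbol, 0 ε).
  1* = 5 transitions (1 symbol, 4 ε)
  1*1 = 7 transitions (2 symbol, 5 ε)
  (1*1)* = 11 transitions (2 symbol, 9 ε)
  (1*1)*|1 = 16 transitions (3 symbol, 13 ε)
  0|1 = 6 transitions (2 symbol, 4 ε)
  (0|1)* = 10 transitions (2 symbol, 8 ε)
  ((1*1)*|1)1(0|1)* = 29 transitions (6 symbol, 23 ε)
  (((1*1)*|1)1(0|1)*)* = 33 transitions (6 symbol, 27 ε)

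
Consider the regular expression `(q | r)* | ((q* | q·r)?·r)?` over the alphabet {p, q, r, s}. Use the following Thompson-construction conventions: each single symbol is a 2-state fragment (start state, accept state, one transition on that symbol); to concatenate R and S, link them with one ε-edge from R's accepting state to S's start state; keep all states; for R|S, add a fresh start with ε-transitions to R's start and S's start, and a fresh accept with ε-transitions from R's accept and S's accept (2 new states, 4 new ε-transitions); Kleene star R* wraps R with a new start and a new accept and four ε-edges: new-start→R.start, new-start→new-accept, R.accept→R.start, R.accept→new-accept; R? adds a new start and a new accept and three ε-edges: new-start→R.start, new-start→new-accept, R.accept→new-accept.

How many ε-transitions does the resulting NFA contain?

Building bottom-up:
Each of the 6 symbol leaves contributes 0 ε-transitions.
  q | r → 4 ε-transitions
  (q | r)* → 8 ε-transitions
  q* → 4 ε-transitions
  q·r → 1 ε-transition
  q* | q·r → 9 ε-transitions
  (q* | q·r)? → 12 ε-transitions
  (q* | q·r)?·r → 13 ε-transitions
  ((q* | q·r)?·r)? → 16 ε-transitions
  (q | r)* | ((q* | q·r)?·r)? → 28 ε-transitions

28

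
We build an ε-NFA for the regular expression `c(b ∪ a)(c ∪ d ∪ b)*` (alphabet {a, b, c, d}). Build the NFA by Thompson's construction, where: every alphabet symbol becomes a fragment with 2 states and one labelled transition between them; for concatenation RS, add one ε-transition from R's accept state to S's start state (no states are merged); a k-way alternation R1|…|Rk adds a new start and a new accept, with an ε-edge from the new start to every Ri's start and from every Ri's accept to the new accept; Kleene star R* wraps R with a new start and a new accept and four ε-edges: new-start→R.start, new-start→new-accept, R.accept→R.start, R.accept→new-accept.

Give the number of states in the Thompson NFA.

18

By structural recursion:
Each of the 6 symbol leaves contributes a 2-state fragment.
  b ∪ a → 6 states
  c ∪ d ∪ b → 8 states
  (c ∪ d ∪ b)* → 10 states
  c(b ∪ a)(c ∪ d ∪ b)* → 18 states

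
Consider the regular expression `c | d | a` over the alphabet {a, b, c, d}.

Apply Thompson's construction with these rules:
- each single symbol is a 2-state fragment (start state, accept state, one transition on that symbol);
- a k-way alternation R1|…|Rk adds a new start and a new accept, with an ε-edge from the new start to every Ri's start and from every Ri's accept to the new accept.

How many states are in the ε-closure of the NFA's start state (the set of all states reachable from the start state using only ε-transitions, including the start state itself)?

Compute the ε-closure size of each fragment's start state recursively; a symbol fragment's start has no outgoing ε-edge, so its closure is just itself (size 1).
  c | d | a : C = 1 + 1 + 1 + 1 = 4 (the new accept is not ε-reachable since no branch accepts ε)

4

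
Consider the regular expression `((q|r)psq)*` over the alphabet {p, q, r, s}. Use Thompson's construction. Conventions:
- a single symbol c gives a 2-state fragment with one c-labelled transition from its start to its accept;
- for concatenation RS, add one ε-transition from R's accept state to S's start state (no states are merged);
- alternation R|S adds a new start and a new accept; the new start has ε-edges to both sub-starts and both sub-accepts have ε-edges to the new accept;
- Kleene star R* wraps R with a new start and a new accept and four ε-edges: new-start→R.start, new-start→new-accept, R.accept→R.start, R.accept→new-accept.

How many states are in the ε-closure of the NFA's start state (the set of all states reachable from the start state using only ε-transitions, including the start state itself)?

Work bottom-up. For each fragment F, track |ε-closure(F.start)| and whether F's accept lies in that closure (i.e. whether F accepts ε). A single-symbol fragment has closure size 1 and does not accept ε.
  q|r → |ε-closure| = 1 + 1 + 1 = 3 (the new accept is not ε-reachable since no branch accepts ε)
  (q|r)psq → |ε-closure| equals the left operand's closure size = 3 (its accept is not ε-reachable, so the closure stops there)
  ((q|r)psq)* → |ε-closure| = 1 (new start) + 3 (body) + 1 (new accept) = 5

5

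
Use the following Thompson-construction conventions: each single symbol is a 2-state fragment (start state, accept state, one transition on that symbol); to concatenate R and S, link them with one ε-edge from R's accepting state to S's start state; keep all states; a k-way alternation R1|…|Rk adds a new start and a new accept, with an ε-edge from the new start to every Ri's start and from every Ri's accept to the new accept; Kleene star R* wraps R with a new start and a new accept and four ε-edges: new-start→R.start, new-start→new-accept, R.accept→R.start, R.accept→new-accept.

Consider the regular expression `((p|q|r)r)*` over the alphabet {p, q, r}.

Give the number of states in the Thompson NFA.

Bottom-up over the parse tree:
Each of the 4 symbol leaves contributes a 2-state fragment.
  p|q|r → 8 states
  (p|q|r)r → 10 states
  ((p|q|r)r)* → 12 states

12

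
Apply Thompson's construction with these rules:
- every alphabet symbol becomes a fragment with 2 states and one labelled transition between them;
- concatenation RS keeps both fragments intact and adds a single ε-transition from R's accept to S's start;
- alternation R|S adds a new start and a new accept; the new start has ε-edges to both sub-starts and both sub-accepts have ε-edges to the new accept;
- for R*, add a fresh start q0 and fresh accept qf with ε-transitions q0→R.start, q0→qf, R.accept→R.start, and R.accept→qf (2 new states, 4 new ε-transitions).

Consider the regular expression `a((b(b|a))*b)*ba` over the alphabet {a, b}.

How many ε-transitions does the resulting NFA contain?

17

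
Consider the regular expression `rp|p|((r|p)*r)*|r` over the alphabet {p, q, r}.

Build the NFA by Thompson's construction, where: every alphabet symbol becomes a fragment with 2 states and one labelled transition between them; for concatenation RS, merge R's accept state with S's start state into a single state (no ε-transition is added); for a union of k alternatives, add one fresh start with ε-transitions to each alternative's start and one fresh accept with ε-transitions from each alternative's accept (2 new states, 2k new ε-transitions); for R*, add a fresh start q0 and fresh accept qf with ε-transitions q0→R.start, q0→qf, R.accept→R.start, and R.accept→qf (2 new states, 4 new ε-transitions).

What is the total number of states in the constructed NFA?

20

Per subexpression:
Each of the 7 symbol leaves contributes a 2-state fragment.
  rp → 3 states
  r|p → 6 states
  (r|p)* → 8 states
  (r|p)*r → 9 states
  ((r|p)*r)* → 11 states
  rp|p|((r|p)*r)*|r → 20 states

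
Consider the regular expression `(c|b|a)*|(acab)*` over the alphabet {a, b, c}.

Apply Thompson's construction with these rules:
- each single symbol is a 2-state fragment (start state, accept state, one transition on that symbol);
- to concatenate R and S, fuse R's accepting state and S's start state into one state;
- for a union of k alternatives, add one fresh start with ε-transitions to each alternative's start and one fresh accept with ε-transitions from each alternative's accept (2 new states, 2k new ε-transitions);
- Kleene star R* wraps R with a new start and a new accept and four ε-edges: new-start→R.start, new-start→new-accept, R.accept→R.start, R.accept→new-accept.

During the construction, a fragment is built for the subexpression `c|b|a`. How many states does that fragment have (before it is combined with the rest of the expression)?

8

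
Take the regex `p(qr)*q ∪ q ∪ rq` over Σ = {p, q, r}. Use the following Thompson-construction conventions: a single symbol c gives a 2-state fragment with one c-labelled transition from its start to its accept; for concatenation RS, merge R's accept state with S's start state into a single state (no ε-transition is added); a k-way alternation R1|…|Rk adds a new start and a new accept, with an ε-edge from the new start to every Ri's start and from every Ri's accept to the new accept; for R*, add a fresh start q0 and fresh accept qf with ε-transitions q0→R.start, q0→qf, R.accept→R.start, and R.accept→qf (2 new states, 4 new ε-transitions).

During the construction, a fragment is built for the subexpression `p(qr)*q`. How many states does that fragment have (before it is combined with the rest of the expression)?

7

Fragment for `p(qr)*q`:
Each of the 4 symbol leaves contributes a 2-state fragment.
  qr — 3 states
  (qr)* — 5 states
  p(qr)*q — 7 states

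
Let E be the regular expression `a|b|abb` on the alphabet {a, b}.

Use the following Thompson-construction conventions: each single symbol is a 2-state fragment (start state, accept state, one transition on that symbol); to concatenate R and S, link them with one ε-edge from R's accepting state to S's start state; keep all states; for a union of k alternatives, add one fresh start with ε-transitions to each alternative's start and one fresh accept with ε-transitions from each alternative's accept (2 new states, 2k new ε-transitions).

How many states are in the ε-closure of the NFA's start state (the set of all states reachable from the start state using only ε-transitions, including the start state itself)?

4

Work bottom-up. For each fragment F, track |ε-closure(F.start)| and whether F's accept lies in that closure (i.e. whether F accepts ε). A single-symbol fragment has closure size 1 and does not accept ε.
  abb — same as the first factor's closure: C = 1
  a|b|abb — C = 1 + 1 + 1 + 1 = 4 (the new accept is not ε-reachable since no branch accepts ε)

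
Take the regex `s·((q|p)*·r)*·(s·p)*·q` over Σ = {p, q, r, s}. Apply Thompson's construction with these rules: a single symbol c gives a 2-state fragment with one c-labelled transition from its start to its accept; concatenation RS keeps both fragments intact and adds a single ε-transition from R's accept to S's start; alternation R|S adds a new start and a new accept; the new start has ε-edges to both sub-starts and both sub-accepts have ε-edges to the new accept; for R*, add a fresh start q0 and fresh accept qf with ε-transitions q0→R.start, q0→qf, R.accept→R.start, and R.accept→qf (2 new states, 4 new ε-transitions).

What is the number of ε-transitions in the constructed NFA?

21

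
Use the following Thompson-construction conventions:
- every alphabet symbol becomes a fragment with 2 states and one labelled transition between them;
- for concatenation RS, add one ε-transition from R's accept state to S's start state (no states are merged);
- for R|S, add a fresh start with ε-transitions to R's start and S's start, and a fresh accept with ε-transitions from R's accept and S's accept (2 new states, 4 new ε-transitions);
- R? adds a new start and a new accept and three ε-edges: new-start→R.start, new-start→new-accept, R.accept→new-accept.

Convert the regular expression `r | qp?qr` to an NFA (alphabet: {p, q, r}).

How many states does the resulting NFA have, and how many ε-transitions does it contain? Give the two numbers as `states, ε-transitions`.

14, 10

Per subexpression:
Each of the 5 symbol leaves contributes 2 states and 0 ε-transitions.
  p? = 4 states, 3 ε-transitions
  qp?qr = 10 states, 6 ε-transitions
  r | qp?qr = 14 states, 10 ε-transitions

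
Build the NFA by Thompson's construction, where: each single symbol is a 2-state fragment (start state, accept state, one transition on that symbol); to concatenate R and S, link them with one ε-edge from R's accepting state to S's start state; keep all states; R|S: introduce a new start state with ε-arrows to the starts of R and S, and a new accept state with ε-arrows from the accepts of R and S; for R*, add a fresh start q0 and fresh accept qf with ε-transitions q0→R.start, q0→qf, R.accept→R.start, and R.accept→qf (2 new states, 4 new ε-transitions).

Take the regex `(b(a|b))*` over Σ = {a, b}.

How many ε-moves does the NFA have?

Building bottom-up:
Each of the 3 symbol leaves contributes 0 ε-transitions.
  a|b : 4 ε-transitions
  b(a|b) : 5 ε-transitions
  (b(a|b))* : 9 ε-transitions

9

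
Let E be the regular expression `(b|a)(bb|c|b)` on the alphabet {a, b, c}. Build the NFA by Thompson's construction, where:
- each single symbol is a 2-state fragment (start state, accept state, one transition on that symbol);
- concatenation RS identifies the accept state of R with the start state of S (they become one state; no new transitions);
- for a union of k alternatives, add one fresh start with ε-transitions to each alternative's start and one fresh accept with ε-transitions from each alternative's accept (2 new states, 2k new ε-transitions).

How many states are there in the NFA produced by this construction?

14

Bottom-up over the parse tree:
Each of the 6 symbol leaves contributes a 2-state fragment.
  b|a = 6 states
  bb = 3 states
  bb|c|b = 9 states
  (b|a)(bb|c|b) = 14 states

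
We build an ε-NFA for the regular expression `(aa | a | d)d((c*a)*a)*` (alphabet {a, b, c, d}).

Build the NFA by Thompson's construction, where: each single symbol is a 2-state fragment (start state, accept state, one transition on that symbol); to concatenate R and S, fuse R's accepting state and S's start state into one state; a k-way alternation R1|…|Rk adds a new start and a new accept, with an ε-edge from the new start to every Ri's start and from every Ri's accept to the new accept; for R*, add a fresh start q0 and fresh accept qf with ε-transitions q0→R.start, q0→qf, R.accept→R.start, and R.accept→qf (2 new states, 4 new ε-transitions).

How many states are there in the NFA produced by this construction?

Recursing over subexpressions:
Each of the 8 symbol leaves contributes a 2-state fragment.
  aa = 3 states
  aa | a | d = 9 states
  c* = 4 states
  c*a = 5 states
  (c*a)* = 7 states
  (c*a)*a = 8 states
  ((c*a)*a)* = 10 states
  (aa | a | d)d((c*a)*a)* = 19 states

19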